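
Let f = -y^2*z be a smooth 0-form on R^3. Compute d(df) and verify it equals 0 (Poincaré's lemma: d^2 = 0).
d(df) = 0

Step 1: df = sum_i (∂f/∂x_i) dx_i = (0) dx + (-2*y*z) dy + (-y^2) dz.
Step 2: Apply d again. Using the 1-form formula, the coefficient of dx ∧ dy in d(df) is ∂^2 f/∂x ∂y - ∂^2 f/∂y ∂x = (0) - (0) = 0 (equality of mixed partials for smooth f).
Similarly for dx ∧ dz and dy ∧ dz — all coefficients vanish. So d(df) = 0.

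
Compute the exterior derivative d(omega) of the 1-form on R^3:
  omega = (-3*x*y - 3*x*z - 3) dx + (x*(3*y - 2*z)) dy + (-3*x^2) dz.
d(omega) = (3*x + 3*y - 2*z) dx ∧ dy + (-3*x) dx ∧ dz + (2*x) dy ∧ dz

For a 1-form omega = sum_i f_i dx_i, the exterior derivative is
  d(omega) = sum_{i < j} (∂f_j/∂x_i - ∂f_i/∂x_j) dx_i ∧ dx_j.
  coefficient of dx ∧ dy: ∂f_2/∂x - ∂f_1/∂y = ∂(x*(3*y - 2*z))/∂x - ∂(-3*x*y - 3*x*z - 3)/∂y = 3*x + 3*y - 2*z
  coefficient of dx ∧ dz: ∂f_3/∂x - ∂f_1/∂z = ∂(-3*x^2)/∂x - ∂(-3*x*y - 3*x*z - 3)/∂z = -3*x
  coefficient of dy ∧ dz: ∂f_3/∂y - ∂f_2/∂z = ∂(-3*x^2)/∂y - ∂(x*(3*y - 2*z))/∂z = 2*x
Assembling: d(omega) = (3*x + 3*y - 2*z) dx ∧ dy + (-3*x) dx ∧ dz + (2*x) dy ∧ dz.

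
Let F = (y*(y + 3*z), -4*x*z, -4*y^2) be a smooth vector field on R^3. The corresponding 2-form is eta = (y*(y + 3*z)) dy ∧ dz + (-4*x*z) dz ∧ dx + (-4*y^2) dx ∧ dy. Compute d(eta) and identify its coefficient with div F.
d(eta) = (0) dx ∧ dy ∧ dz; div F = 0

For a 2-form in R^3 of the form above, applying d gives a 3-form with coefficient ∂P/∂x + ∂Q/∂y + ∂R/∂z:
  ∂P/∂x = 0
  ∂Q/∂y = 0
  ∂R/∂z = 0
Sum = 0, which is exactly div F.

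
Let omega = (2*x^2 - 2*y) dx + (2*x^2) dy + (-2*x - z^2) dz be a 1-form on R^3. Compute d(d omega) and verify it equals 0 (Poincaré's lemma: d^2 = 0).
d(d omega) = 0

Step 1: d omega = sum_{i<j} (∂f_j/∂x_i - ∂f_i/∂x_j) dx_i ∧ dx_j:
  coeff of dx ∧ dy: 4*x + 2
  coeff of dx ∧ dz: -2
  coeff of dy ∧ dz: 0
Step 2: Apply d again to each 2-form coefficient. The only possible 3-form in R^3 is dx ∧ dy ∧ dz, with coefficient
  ∂(coeff of dy∧dz)/∂x - ∂(coeff of dx∧dz)/∂y + ∂(coeff of dx∧dy)/∂z
  = ∂/∂x (0) - ∂/∂y (-2) + ∂/∂z (4*x + 2).
Each of these terms simplifies to sums of mixed partials that cancel in pairs. The result is 0 (by equality of mixed partials for smooth functions — Schwarz / Clairaut).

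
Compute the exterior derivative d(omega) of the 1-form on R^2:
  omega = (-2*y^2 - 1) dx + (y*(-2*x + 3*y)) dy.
d(omega) = (2*y) dx ∧ dy

For a 1-form omega = sum_i f_i dx_i, the exterior derivative is
  d(omega) = sum_{i < j} (∂f_j/∂x_i - ∂f_i/∂x_j) dx_i ∧ dx_j.
  coefficient of dx ∧ dy: ∂f_2/∂x - ∂f_1/∂y = ∂(y*(-2*x + 3*y))/∂x - ∂(-2*y^2 - 1)/∂y = 2*y
Assembling: d(omega) = (2*y) dx ∧ dy.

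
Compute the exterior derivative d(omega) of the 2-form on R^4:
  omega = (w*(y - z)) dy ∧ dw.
d(omega) = (w) dy ∧ dz ∧ dw

For a 2-form omega = sum_{i<j} g_{ij} dx_i ∧ dx_j, the exterior derivative is
  d(omega) = sum_{i<j} d(g_{ij}) ∧ dx_i ∧ dx_j = sum_{i<j, k} (∂g_{ij}/∂x_k) dx_k ∧ dx_i ∧ dx_j.
Expand each term, using dx_k ∧ dx_i ∧ dx_j = sgn(permutation) dx_{(a)} ∧ dx_{(b)} ∧ dx_{(c)} with (a < b < c) sorted:
  d(w*(y - z)) includes (∂/∂z)(w*(y - z)) dz = (-w) dz, which multiplied by dy ∧ dw gives (w) dy ∧ dz ∧ dw
Collecting like 3-forms: d(omega) = (w) dy ∧ dz ∧ dw.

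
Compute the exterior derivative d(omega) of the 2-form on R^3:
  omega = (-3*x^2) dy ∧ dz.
d(omega) = (-6*x) dx ∧ dy ∧ dz

For a 2-form omega = sum_{i<j} g_{ij} dx_i ∧ dx_j, the exterior derivative is
  d(omega) = sum_{i<j} d(g_{ij}) ∧ dx_i ∧ dx_j = sum_{i<j, k} (∂g_{ij}/∂x_k) dx_k ∧ dx_i ∧ dx_j.
Expand each term, using dx_k ∧ dx_i ∧ dx_j = sgn(permutation) dx_{(a)} ∧ dx_{(b)} ∧ dx_{(c)} with (a < b < c) sorted:
  d(-3*x^2) includes (∂/∂x)(-3*x^2) dx = (-6*x) dx, which multiplied by dy ∧ dz gives (-6*x) dx ∧ dy ∧ dz
Collecting like 3-forms: d(omega) = (-6*x) dx ∧ dy ∧ dz.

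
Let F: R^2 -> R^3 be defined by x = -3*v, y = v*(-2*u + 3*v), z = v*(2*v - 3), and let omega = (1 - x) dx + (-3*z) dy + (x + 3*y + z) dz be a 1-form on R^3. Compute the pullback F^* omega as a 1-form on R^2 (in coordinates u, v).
F^* omega = (v^2*(12*v - 18)) du + (-12*u*v^2 + 8*v^3 - 3*v^2 + 9*v - 3) dv

Using F^*(f dg) = (f ∘ F) d(g ∘ F), substitute each coordinate x_i by F_i(u, v) in f_i, and replace dx_i by d F_i = (∂F_i/∂u) du + (∂F_i/∂v) dv.
  For the x component: f_1(F) = 3*v + 1; d F_1 = (0) du + (-3) dv
  For the y component: f_2(F) = 3*v*(3 - 2*v); d F_2 = (-2*v) du + (-2*u + 6*v) dv
  For the z component: f_3(F) = v*(-6*u + 11*v - 6); d F_3 = (0) du + (4*v - 3) dv
Combining and collecting du, dv coefficients:
  coeff of du: v^2*(12*v - 18)
  coeff of dv: -12*u*v^2 + 8*v^3 - 3*v^2 + 9*v - 3
F^* omega = (v^2*(12*v - 18)) du + (-12*u*v^2 + 8*v^3 - 3*v^2 + 9*v - 3) dv.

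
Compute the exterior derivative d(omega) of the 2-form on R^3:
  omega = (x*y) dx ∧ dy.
d(omega) = 0

For a 2-form omega = sum_{i<j} g_{ij} dx_i ∧ dx_j, the exterior derivative is
  d(omega) = sum_{i<j} d(g_{ij}) ∧ dx_i ∧ dx_j = sum_{i<j, k} (∂g_{ij}/∂x_k) dx_k ∧ dx_i ∧ dx_j.
Expand each term, using dx_k ∧ dx_i ∧ dx_j = sgn(permutation) dx_{(a)} ∧ dx_{(b)} ∧ dx_{(c)} with (a < b < c) sorted:

Collecting like 3-forms: d(omega) = 0.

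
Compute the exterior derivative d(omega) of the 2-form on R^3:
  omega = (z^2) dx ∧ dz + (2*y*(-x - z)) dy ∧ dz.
d(omega) = (-2*y) dx ∧ dy ∧ dz

For a 2-form omega = sum_{i<j} g_{ij} dx_i ∧ dx_j, the exterior derivative is
  d(omega) = sum_{i<j} d(g_{ij}) ∧ dx_i ∧ dx_j = sum_{i<j, k} (∂g_{ij}/∂x_k) dx_k ∧ dx_i ∧ dx_j.
Expand each term, using dx_k ∧ dx_i ∧ dx_j = sgn(permutation) dx_{(a)} ∧ dx_{(b)} ∧ dx_{(c)} with (a < b < c) sorted:
  d(2*y*(-x - z)) includes (∂/∂x)(2*y*(-x - z)) dx = (-2*y) dx, which multiplied by dy ∧ dz gives (-2*y) dx ∧ dy ∧ dz
Collecting like 3-forms: d(omega) = (-2*y) dx ∧ dy ∧ dz.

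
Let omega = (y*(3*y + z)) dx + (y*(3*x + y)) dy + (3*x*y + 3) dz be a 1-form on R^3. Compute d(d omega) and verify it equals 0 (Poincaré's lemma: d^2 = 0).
d(d omega) = 0

Step 1: d omega = sum_{i<j} (∂f_j/∂x_i - ∂f_i/∂x_j) dx_i ∧ dx_j:
  coeff of dx ∧ dy: -3*y - z
  coeff of dx ∧ dz: 2*y
  coeff of dy ∧ dz: 3*x
Step 2: Apply d again to each 2-form coefficient. The only possible 3-form in R^3 is dx ∧ dy ∧ dz, with coefficient
  ∂(coeff of dy∧dz)/∂x - ∂(coeff of dx∧dz)/∂y + ∂(coeff of dx∧dy)/∂z
  = ∂/∂x (3*x) - ∂/∂y (2*y) + ∂/∂z (-3*y - z).
Each of these terms simplifies to sums of mixed partials that cancel in pairs. The result is 0 (by equality of mixed partials for smooth functions — Schwarz / Clairaut).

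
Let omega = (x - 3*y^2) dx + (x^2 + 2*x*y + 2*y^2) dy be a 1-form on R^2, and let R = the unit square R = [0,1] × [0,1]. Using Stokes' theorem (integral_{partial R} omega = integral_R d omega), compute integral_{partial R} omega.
integral_(partial R) omega = 5

Stokes: integral_partial_R omega = integral_R d omega with d omega = (∂Q/∂x - ∂P/∂y) dx ∧ dy.
  ∂Q/∂x = 2*x + 2*y
  ∂P/∂y = -6*y
  integrand = ∂Q/∂x - ∂P/∂y = 2*x + 8*y.
Integrating over R: integral_0^1 integral_0^1 (2*x + 8*y) dx dy = 5.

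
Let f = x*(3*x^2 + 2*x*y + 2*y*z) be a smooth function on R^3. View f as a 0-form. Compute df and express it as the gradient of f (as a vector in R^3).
df = (9*x^2 + 4*x*y + 2*y*z) dx + (2*x*(x + z)) dy + (2*x*y) dz; grad f = (9*x^2 + 4*x*y + 2*y*z, 2*x*(x + z), 2*x*y)

For a 0-form f, d f = (∂f/∂x) dx + (∂f/∂y) dy + (∂f/∂z) dz. The components of the vector representation are exactly the entries of grad f in Cartesian coordinates:
  ∂f/∂x = 9*x^2 + 4*x*y + 2*y*z
  ∂f/∂y = 2*x*(x + z)
  ∂f/∂z = 2*x*y.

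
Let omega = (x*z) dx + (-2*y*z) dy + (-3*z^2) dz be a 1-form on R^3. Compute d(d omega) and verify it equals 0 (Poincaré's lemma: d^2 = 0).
d(d omega) = 0

Step 1: d omega = sum_{i<j} (∂f_j/∂x_i - ∂f_i/∂x_j) dx_i ∧ dx_j:
  coeff of dx ∧ dy: 0
  coeff of dx ∧ dz: -x
  coeff of dy ∧ dz: 2*y
Step 2: Apply d again to each 2-form coefficient. The only possible 3-form in R^3 is dx ∧ dy ∧ dz, with coefficient
  ∂(coeff of dy∧dz)/∂x - ∂(coeff of dx∧dz)/∂y + ∂(coeff of dx∧dy)/∂z
  = ∂/∂x (2*y) - ∂/∂y (-x) + ∂/∂z (0).
Each of these terms simplifies to sums of mixed partials that cancel in pairs. The result is 0 (by equality of mixed partials for smooth functions — Schwarz / Clairaut).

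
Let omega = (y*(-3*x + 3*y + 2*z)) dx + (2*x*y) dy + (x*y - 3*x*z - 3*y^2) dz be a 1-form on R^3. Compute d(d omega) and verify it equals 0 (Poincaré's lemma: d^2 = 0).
d(d omega) = 0

Step 1: d omega = sum_{i<j} (∂f_j/∂x_i - ∂f_i/∂x_j) dx_i ∧ dx_j:
  coeff of dx ∧ dy: 3*x - 4*y - 2*z
  coeff of dx ∧ dz: -y - 3*z
  coeff of dy ∧ dz: x - 6*y
Step 2: Apply d again to each 2-form coefficient. The only possible 3-form in R^3 is dx ∧ dy ∧ dz, with coefficient
  ∂(coeff of dy∧dz)/∂x - ∂(coeff of dx∧dz)/∂y + ∂(coeff of dx∧dy)/∂z
  = ∂/∂x (x - 6*y) - ∂/∂y (-y - 3*z) + ∂/∂z (3*x - 4*y - 2*z).
Each of these terms simplifies to sums of mixed partials that cancel in pairs. The result is 0 (by equality of mixed partials for smooth functions — Schwarz / Clairaut).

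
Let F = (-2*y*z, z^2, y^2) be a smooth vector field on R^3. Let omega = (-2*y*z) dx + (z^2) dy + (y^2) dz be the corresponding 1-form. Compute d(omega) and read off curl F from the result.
d(omega) = (2*y - 2*z) dy ∧ dz + (-2*y) dz ∧ dx + (2*z) dx ∧ dy; curl F = (2*y - 2*z, -2*y, 2*z)

d omega = sum_{i<j} (∂f_j/∂x_i - ∂f_i/∂x_j) dx_i ∧ dx_j. Under the identification (dy ∧ dz, dz ∧ dx, dx ∧ dy) ↔ (e_x, e_y, e_z), the coefficients are exactly the components of curl F. Compute:
  ∂R/∂y - ∂Q/∂z = (2*y) - (2*z) = 2*y - 2*z
  ∂P/∂z - ∂R/∂x = (-2*y) - (0) = -2*y
  ∂Q/∂x - ∂P/∂y = (0) - (-2*z) = 2*z.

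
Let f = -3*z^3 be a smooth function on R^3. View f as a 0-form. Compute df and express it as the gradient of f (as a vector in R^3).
df = (0) dx + (0) dy + (-9*z^2) dz; grad f = (0, 0, -9*z^2)

For a 0-form f, d f = (∂f/∂x) dx + (∂f/∂y) dy + (∂f/∂z) dz. The components of the vector representation are exactly the entries of grad f in Cartesian coordinates:
  ∂f/∂x = 0
  ∂f/∂y = 0
  ∂f/∂z = -9*z^2.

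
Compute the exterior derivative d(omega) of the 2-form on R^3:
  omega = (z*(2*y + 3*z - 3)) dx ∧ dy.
d(omega) = (2*y + 6*z - 3) dx ∧ dy ∧ dz

For a 2-form omega = sum_{i<j} g_{ij} dx_i ∧ dx_j, the exterior derivative is
  d(omega) = sum_{i<j} d(g_{ij}) ∧ dx_i ∧ dx_j = sum_{i<j, k} (∂g_{ij}/∂x_k) dx_k ∧ dx_i ∧ dx_j.
Expand each term, using dx_k ∧ dx_i ∧ dx_j = sgn(permutation) dx_{(a)} ∧ dx_{(b)} ∧ dx_{(c)} with (a < b < c) sorted:
  d(z*(2*y + 3*z - 3)) includes (∂/∂z)(z*(2*y + 3*z - 3)) dz = (2*y + 6*z - 3) dz, which multiplied by dx ∧ dy gives (2*y + 6*z - 3) dx ∧ dy ∧ dz
Collecting like 3-forms: d(omega) = (2*y + 6*z - 3) dx ∧ dy ∧ dz.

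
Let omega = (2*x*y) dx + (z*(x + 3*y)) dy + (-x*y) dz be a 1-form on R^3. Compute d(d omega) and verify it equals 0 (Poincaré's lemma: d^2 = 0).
d(d omega) = 0

Step 1: d omega = sum_{i<j} (∂f_j/∂x_i - ∂f_i/∂x_j) dx_i ∧ dx_j:
  coeff of dx ∧ dy: -2*x + z
  coeff of dx ∧ dz: -y
  coeff of dy ∧ dz: -2*x - 3*y
Step 2: Apply d again to each 2-form coefficient. The only possible 3-form in R^3 is dx ∧ dy ∧ dz, with coefficient
  ∂(coeff of dy∧dz)/∂x - ∂(coeff of dx∧dz)/∂y + ∂(coeff of dx∧dy)/∂z
  = ∂/∂x (-2*x - 3*y) - ∂/∂y (-y) + ∂/∂z (-2*x + z).
Each of these terms simplifies to sums of mixed partials that cancel in pairs. The result is 0 (by equality of mixed partials for smooth functions — Schwarz / Clairaut).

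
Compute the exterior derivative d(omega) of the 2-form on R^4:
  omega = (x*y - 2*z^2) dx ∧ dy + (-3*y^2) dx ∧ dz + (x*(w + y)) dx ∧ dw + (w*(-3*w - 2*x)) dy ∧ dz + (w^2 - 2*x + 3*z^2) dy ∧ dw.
d(omega) = (-2*w + 6*y - 4*z) dx ∧ dy ∧ dz + (-x - 2) dx ∧ dy ∧ dw + (-6*w - 2*x - 6*z) dy ∧ dz ∧ dw

For a 2-form omega = sum_{i<j} g_{ij} dx_i ∧ dx_j, the exterior derivative is
  d(omega) = sum_{i<j} d(g_{ij}) ∧ dx_i ∧ dx_j = sum_{i<j, k} (∂g_{ij}/∂x_k) dx_k ∧ dx_i ∧ dx_j.
Expand each term, using dx_k ∧ dx_i ∧ dx_j = sgn(permutation) dx_{(a)} ∧ dx_{(b)} ∧ dx_{(c)} with (a < b < c) sorted:
  d(x*y - 2*z^2) includes (∂/∂z)(x*y - 2*z^2) dz = (-4*z) dz, which multiplied by dx ∧ dy gives (-4*z) dx ∧ dy ∧ dz
  d(-3*y^2) includes (∂/∂y)(-3*y^2) dy = (-6*y) dy, which multiplied by dx ∧ dz gives (6*y) dx ∧ dy ∧ dz
  d(x*(w + y)) includes (∂/∂y)(x*(w + y)) dy = (x) dy, which multiplied by dx ∧ dw gives (-x) dx ∧ dy ∧ dw
  d(w*(-3*w - 2*x)) includes (∂/∂x)(w*(-3*w - 2*x)) dx = (-2*w) dx, which multiplied by dy ∧ dz gives (-2*w) dx ∧ dy ∧ dz
  d(w*(-3*w - 2*x)) includes (∂/∂w)(w*(-3*w - 2*x)) dw = (-6*w - 2*x) dw, which multiplied by dy ∧ dz gives (-6*w - 2*x) dy ∧ dz ∧ dw
  d(w^2 - 2*x + 3*z^2) includes (∂/∂x)(w^2 - 2*x + 3*z^2) dx = (-2) dx, which multiplied by dy ∧ dw gives (-2) dx ∧ dy ∧ dw
  d(w^2 - 2*x + 3*z^2) includes (∂/∂z)(w^2 - 2*x + 3*z^2) dz = (6*z) dz, which multiplied by dy ∧ dw gives (-6*z) dy ∧ dz ∧ dw
Collecting like 3-forms: d(omega) = (-2*w + 6*y - 4*z) dx ∧ dy ∧ dz + (-x - 2) dx ∧ dy ∧ dw + (-6*w - 2*x - 6*z) dy ∧ dz ∧ dw.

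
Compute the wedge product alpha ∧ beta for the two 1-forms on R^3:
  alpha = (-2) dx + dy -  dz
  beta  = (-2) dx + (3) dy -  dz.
alpha ∧ beta = (-4) dx ∧ dy + (2) dy ∧ dz

Distribute the wedge, using dx_i ∧ dx_j = -dx_j ∧ dx_i and dx_i ∧ dx_i = 0. For each pair (i, j) with i < j, the coefficient of dx_i ∧ dx_j in alpha ∧ beta is (alpha_i * beta_j - alpha_j * beta_i). Collecting: alpha ∧ beta = (-4) dx ∧ dy + (2) dy ∧ dz.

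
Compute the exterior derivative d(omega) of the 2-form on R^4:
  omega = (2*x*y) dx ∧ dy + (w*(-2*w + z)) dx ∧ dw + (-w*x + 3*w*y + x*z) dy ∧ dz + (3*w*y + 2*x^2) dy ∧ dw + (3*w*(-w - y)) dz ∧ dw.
d(omega) = (-w) dx ∧ dz ∧ dw + (-w + z) dx ∧ dy ∧ dz + (-3*w - x + 3*y) dy ∧ dz ∧ dw + (4*x) dx ∧ dy ∧ dw

For a 2-form omega = sum_{i<j} g_{ij} dx_i ∧ dx_j, the exterior derivative is
  d(omega) = sum_{i<j} d(g_{ij}) ∧ dx_i ∧ dx_j = sum_{i<j, k} (∂g_{ij}/∂x_k) dx_k ∧ dx_i ∧ dx_j.
Expand each term, using dx_k ∧ dx_i ∧ dx_j = sgn(permutation) dx_{(a)} ∧ dx_{(b)} ∧ dx_{(c)} with (a < b < c) sorted:
  d(w*(-2*w + z)) includes (∂/∂z)(w*(-2*w + z)) dz = (w) dz, which multiplied by dx ∧ dw gives (-w) dx ∧ dz ∧ dw
  d(-w*x + 3*w*y + x*z) includes (∂/∂x)(-w*x + 3*w*y + x*z) dx = (-w + z) dx, which multiplied by dy ∧ dz gives (-w + z) dx ∧ dy ∧ dz
  d(-w*x + 3*w*y + x*z) includes (∂/∂w)(-w*x + 3*w*y + x*z) dw = (-x + 3*y) dw, which multiplied by dy ∧ dz gives (-x + 3*y) dy ∧ dz ∧ dw
  d(3*w*y + 2*x^2) includes (∂/∂x)(3*w*y + 2*x^2) dx = (4*x) dx, which multiplied by dy ∧ dw gives (4*x) dx ∧ dy ∧ dw
  d(3*w*(-w - y)) includes (∂/∂y)(3*w*(-w - y)) dy = (-3*w) dy, which multiplied by dz ∧ dw gives (-3*w) dy ∧ dz ∧ dw
Collecting like 3-forms: d(omega) = (-w) dx ∧ dz ∧ dw + (-w + z) dx ∧ dy ∧ dz + (-3*w - x + 3*y) dy ∧ dz ∧ dw + (4*x) dx ∧ dy ∧ dw.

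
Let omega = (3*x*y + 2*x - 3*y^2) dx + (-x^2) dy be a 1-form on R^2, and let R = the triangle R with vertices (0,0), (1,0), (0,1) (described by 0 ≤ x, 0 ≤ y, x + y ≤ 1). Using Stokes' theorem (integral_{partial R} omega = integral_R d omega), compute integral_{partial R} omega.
integral_(partial R) omega = 1/6

Stokes: integral_partial_R omega = integral_R d omega with d omega = (∂Q/∂x - ∂P/∂y) dx ∧ dy.
  ∂Q/∂x = -2*x
  ∂P/∂y = 3*x - 6*y
  integrand = ∂Q/∂x - ∂P/∂y = -5*x + 6*y.
Integrating over R: integral_0^1 integral_0^{1-x} (-5*x + 6*y) dy dx = 1/6.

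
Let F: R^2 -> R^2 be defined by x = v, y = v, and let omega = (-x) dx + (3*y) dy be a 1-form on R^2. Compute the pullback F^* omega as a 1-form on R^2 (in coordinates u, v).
F^* omega = (2*v) dv

Using F^*(f dg) = (f ∘ F) d(g ∘ F), substitute each coordinate x_i by F_i(u, v) in f_i, and replace dx_i by d F_i = (∂F_i/∂u) du + (∂F_i/∂v) dv.
  For the x component: f_1(F) = -v; d F_1 = (0) du + (1) dv
  For the y component: f_2(F) = 3*v; d F_2 = (0) du + (1) dv
Combining and collecting du, dv coefficients:
  coeff of du: 0
  coeff of dv: 2*v
F^* omega = (2*v) dv.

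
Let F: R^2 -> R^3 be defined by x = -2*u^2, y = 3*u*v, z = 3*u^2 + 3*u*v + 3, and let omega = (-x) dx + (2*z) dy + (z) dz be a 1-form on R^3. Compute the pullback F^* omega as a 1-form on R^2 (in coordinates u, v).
F^* omega = (10*u^3 + 45*u^2*v + 27*u*v^2 + 18*u + 27*v) du + (27*u*(u^2 + u*v + 1)) dv

Using F^*(f dg) = (f ∘ F) d(g ∘ F), substitute each coordinate x_i by F_i(u, v) in f_i, and replace dx_i by d F_i = (∂F_i/∂u) du + (∂F_i/∂v) dv.
  For the x component: f_1(F) = 2*u^2; d F_1 = (-4*u) du + (0) dv
  For the y component: f_2(F) = 6*u^2 + 6*u*v + 6; d F_2 = (3*v) du + (3*u) dv
  For the z component: f_3(F) = 3*u^2 + 3*u*v + 3; d F_3 = (6*u + 3*v) du + (3*u) dv
Combining and collecting du, dv coefficients:
  coeff of du: 10*u^3 + 45*u^2*v + 27*u*v^2 + 18*u + 27*v
  coeff of dv: 27*u*(u^2 + u*v + 1)
F^* omega = (10*u^3 + 45*u^2*v + 27*u*v^2 + 18*u + 27*v) du + (27*u*(u^2 + u*v + 1)) dv.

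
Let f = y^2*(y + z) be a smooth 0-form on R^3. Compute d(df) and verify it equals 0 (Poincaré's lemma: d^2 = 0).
d(df) = 0

Step 1: df = sum_i (∂f/∂x_i) dx_i = (0) dx + (y*(3*y + 2*z)) dy + (y^2) dz.
Step 2: Apply d again. Using the 1-form formula, the coefficient of dx ∧ dy in d(df) is ∂^2 f/∂x ∂y - ∂^2 f/∂y ∂x = (0) - (0) = 0 (equality of mixed partials for smooth f).
Similarly for dx ∧ dz and dy ∧ dz — all coefficients vanish. So d(df) = 0.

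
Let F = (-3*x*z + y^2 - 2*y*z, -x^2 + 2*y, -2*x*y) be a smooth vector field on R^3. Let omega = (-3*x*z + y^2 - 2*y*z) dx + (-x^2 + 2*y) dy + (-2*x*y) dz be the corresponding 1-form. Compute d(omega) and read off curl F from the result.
d(omega) = (-2*x) dy ∧ dz + (-3*x) dz ∧ dx + (-2*x - 2*y + 2*z) dx ∧ dy; curl F = (-2*x, -3*x, -2*x - 2*y + 2*z)

d omega = sum_{i<j} (∂f_j/∂x_i - ∂f_i/∂x_j) dx_i ∧ dx_j. Under the identification (dy ∧ dz, dz ∧ dx, dx ∧ dy) ↔ (e_x, e_y, e_z), the coefficients are exactly the components of curl F. Compute:
  ∂R/∂y - ∂Q/∂z = (-2*x) - (0) = -2*x
  ∂P/∂z - ∂R/∂x = (-3*x - 2*y) - (-2*y) = -3*x
  ∂Q/∂x - ∂P/∂y = (-2*x) - (2*y - 2*z) = -2*x - 2*y + 2*z.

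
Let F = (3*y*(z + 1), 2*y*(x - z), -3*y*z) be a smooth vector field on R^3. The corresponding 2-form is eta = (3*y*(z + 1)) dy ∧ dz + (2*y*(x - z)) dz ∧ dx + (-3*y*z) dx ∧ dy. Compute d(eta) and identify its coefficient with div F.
d(eta) = (2*x - 3*y - 2*z) dx ∧ dy ∧ dz; div F = 2*x - 3*y - 2*z

For a 2-form in R^3 of the form above, applying d gives a 3-form with coefficient ∂P/∂x + ∂Q/∂y + ∂R/∂z:
  ∂P/∂x = 0
  ∂Q/∂y = 2*x - 2*z
  ∂R/∂z = -3*y
Sum = 2*x - 3*y - 2*z, which is exactly div F.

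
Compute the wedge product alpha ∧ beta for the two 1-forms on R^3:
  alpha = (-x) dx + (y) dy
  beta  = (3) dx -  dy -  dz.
alpha ∧ beta = (x - 3*y) dx ∧ dy + (x) dx ∧ dz + (-y) dy ∧ dz

Distribute the wedge, using dx_i ∧ dx_j = -dx_j ∧ dx_i and dx_i ∧ dx_i = 0. For each pair (i, j) with i < j, the coefficient of dx_i ∧ dx_j in alpha ∧ beta is (alpha_i * beta_j - alpha_j * beta_i). Collecting: alpha ∧ beta = (x - 3*y) dx ∧ dy + (x) dx ∧ dz + (-y) dy ∧ dz.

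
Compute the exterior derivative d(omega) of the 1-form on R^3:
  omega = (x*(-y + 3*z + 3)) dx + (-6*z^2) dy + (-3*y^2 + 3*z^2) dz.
d(omega) = (x) dx ∧ dy + (-3*x) dx ∧ dz + (-6*y + 12*z) dy ∧ dz

For a 1-form omega = sum_i f_i dx_i, the exterior derivative is
  d(omega) = sum_{i < j} (∂f_j/∂x_i - ∂f_i/∂x_j) dx_i ∧ dx_j.
  coefficient of dx ∧ dy: ∂f_2/∂x - ∂f_1/∂y = ∂(-6*z^2)/∂x - ∂(x*(-y + 3*z + 3))/∂y = x
  coefficient of dx ∧ dz: ∂f_3/∂x - ∂f_1/∂z = ∂(-3*y^2 + 3*z^2)/∂x - ∂(x*(-y + 3*z + 3))/∂z = -3*x
  coefficient of dy ∧ dz: ∂f_3/∂y - ∂f_2/∂z = ∂(-3*y^2 + 3*z^2)/∂y - ∂(-6*z^2)/∂z = -6*y + 12*z
Assembling: d(omega) = (x) dx ∧ dy + (-3*x) dx ∧ dz + (-6*y + 12*z) dy ∧ dz.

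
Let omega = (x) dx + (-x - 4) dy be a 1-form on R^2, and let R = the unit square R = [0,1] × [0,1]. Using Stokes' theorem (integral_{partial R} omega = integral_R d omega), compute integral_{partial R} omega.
integral_(partial R) omega = -1

Stokes: integral_partial_R omega = integral_R d omega with d omega = (∂Q/∂x - ∂P/∂y) dx ∧ dy.
  ∂Q/∂x = -1
  ∂P/∂y = 0
  integrand = ∂Q/∂x - ∂P/∂y = -1.
Integrating over R: integral_0^1 integral_0^1 (-1) dx dy = -1.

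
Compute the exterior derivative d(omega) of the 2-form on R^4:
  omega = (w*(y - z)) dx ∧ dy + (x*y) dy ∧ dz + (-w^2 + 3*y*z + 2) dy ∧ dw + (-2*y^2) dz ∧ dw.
d(omega) = (-w + y) dx ∧ dy ∧ dz + (y - z) dx ∧ dy ∧ dw + (-7*y) dy ∧ dz ∧ dw

For a 2-form omega = sum_{i<j} g_{ij} dx_i ∧ dx_j, the exterior derivative is
  d(omega) = sum_{i<j} d(g_{ij}) ∧ dx_i ∧ dx_j = sum_{i<j, k} (∂g_{ij}/∂x_k) dx_k ∧ dx_i ∧ dx_j.
Expand each term, using dx_k ∧ dx_i ∧ dx_j = sgn(permutation) dx_{(a)} ∧ dx_{(b)} ∧ dx_{(c)} with (a < b < c) sorted:
  d(w*(y - z)) includes (∂/∂z)(w*(y - z)) dz = (-w) dz, which multiplied by dx ∧ dy gives (-w) dx ∧ dy ∧ dz
  d(w*(y - z)) includes (∂/∂w)(w*(y - z)) dw = (y - z) dw, which multiplied by dx ∧ dy gives (y - z) dx ∧ dy ∧ dw
  d(x*y) includes (∂/∂x)(x*y) dx = (y) dx, which multiplied by dy ∧ dz gives (y) dx ∧ dy ∧ dz
  d(-w^2 + 3*y*z + 2) includes (∂/∂z)(-w^2 + 3*y*z + 2) dz = (3*y) dz, which multiplied by dy ∧ dw gives (-3*y) dy ∧ dz ∧ dw
  d(-2*y^2) includes (∂/∂y)(-2*y^2) dy = (-4*y) dy, which multiplied by dz ∧ dw gives (-4*y) dy ∧ dz ∧ dw
Collecting like 3-forms: d(omega) = (-w + y) dx ∧ dy ∧ dz + (y - z) dx ∧ dy ∧ dw + (-7*y) dy ∧ dz ∧ dw.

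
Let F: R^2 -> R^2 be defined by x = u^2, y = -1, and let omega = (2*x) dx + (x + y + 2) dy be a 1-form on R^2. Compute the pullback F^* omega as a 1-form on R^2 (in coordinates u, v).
F^* omega = (4*u^3) du

Using F^*(f dg) = (f ∘ F) d(g ∘ F), substitute each coordinate x_i by F_i(u, v) in f_i, and replace dx_i by d F_i = (∂F_i/∂u) du + (∂F_i/∂v) dv.
  For the x component: f_1(F) = 2*u^2; d F_1 = (2*u) du + (0) dv
  For the y component: f_2(F) = u^2 + 1; d F_2 = (0) du + (0) dv
Combining and collecting du, dv coefficients:
  coeff of du: 4*u^3
  coeff of dv: 0
F^* omega = (4*u^3) du.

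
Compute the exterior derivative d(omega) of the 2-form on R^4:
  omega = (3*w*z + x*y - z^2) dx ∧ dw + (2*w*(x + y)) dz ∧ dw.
d(omega) = (-x) dx ∧ dy ∧ dw + (-w + 2*z) dx ∧ dz ∧ dw + (2*w) dy ∧ dz ∧ dw

For a 2-form omega = sum_{i<j} g_{ij} dx_i ∧ dx_j, the exterior derivative is
  d(omega) = sum_{i<j} d(g_{ij}) ∧ dx_i ∧ dx_j = sum_{i<j, k} (∂g_{ij}/∂x_k) dx_k ∧ dx_i ∧ dx_j.
Expand each term, using dx_k ∧ dx_i ∧ dx_j = sgn(permutation) dx_{(a)} ∧ dx_{(b)} ∧ dx_{(c)} with (a < b < c) sorted:
  d(3*w*z + x*y - z^2) includes (∂/∂y)(3*w*z + x*y - z^2) dy = (x) dy, which multiplied by dx ∧ dw gives (-x) dx ∧ dy ∧ dw
  d(3*w*z + x*y - z^2) includes (∂/∂z)(3*w*z + x*y - z^2) dz = (3*w - 2*z) dz, which multiplied by dx ∧ dw gives (-3*w + 2*z) dx ∧ dz ∧ dw
  d(2*w*(x + y)) includes (∂/∂x)(2*w*(x + y)) dx = (2*w) dx, which multiplied by dz ∧ dw gives (2*w) dx ∧ dz ∧ dw
  d(2*w*(x + y)) includes (∂/∂y)(2*w*(x + y)) dy = (2*w) dy, which multiplied by dz ∧ dw gives (2*w) dy ∧ dz ∧ dw
Collecting like 3-forms: d(omega) = (-x) dx ∧ dy ∧ dw + (-w + 2*z) dx ∧ dz ∧ dw + (2*w) dy ∧ dz ∧ dw.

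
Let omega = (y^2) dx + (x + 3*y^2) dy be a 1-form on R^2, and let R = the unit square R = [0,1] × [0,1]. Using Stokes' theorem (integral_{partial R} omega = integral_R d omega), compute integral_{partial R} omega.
integral_(partial R) omega = 0

Stokes: integral_partial_R omega = integral_R d omega with d omega = (∂Q/∂x - ∂P/∂y) dx ∧ dy.
  ∂Q/∂x = 1
  ∂P/∂y = 2*y
  integrand = ∂Q/∂x - ∂P/∂y = 1 - 2*y.
Integrating over R: integral_0^1 integral_0^1 (1 - 2*y) dx dy = 0.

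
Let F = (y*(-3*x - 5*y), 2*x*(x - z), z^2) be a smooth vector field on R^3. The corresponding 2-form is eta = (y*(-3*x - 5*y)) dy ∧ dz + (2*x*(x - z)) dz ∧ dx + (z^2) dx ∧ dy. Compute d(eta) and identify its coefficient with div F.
d(eta) = (-3*y + 2*z) dx ∧ dy ∧ dz; div F = -3*y + 2*z

For a 2-form in R^3 of the form above, applying d gives a 3-form with coefficient ∂P/∂x + ∂Q/∂y + ∂R/∂z:
  ∂P/∂x = -3*y
  ∂Q/∂y = 0
  ∂R/∂z = 2*z
Sum = -3*y + 2*z, which is exactly div F.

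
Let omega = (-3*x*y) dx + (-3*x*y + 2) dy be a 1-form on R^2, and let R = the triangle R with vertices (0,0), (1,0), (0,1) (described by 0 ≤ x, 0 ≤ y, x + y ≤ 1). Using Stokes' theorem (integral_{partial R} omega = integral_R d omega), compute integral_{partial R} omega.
integral_(partial R) omega = 0

Stokes: integral_partial_R omega = integral_R d omega with d omega = (∂Q/∂x - ∂P/∂y) dx ∧ dy.
  ∂Q/∂x = -3*y
  ∂P/∂y = -3*x
  integrand = ∂Q/∂x - ∂P/∂y = 3*x - 3*y.
Integrating over R: integral_0^1 integral_0^{1-x} (3*x - 3*y) dy dx = 0.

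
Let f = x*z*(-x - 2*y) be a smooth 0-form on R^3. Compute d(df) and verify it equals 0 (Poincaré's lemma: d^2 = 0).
d(df) = 0

Step 1: df = sum_i (∂f/∂x_i) dx_i = (2*z*(-x - y)) dx + (-2*x*z) dy + (x*(-x - 2*y)) dz.
Step 2: Apply d again. Using the 1-form formula, the coefficient of dx ∧ dy in d(df) is ∂^2 f/∂x ∂y - ∂^2 f/∂y ∂x = (-2*z) - (-2*z) = 0 (equality of mixed partials for smooth f).
Similarly for dx ∧ dz and dy ∧ dz — all coefficients vanish. So d(df) = 0.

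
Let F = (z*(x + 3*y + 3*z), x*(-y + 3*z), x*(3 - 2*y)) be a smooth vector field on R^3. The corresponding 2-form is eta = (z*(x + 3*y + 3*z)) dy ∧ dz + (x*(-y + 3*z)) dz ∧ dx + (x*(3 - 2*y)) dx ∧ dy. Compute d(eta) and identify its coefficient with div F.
d(eta) = (-x + z) dx ∧ dy ∧ dz; div F = -x + z

For a 2-form in R^3 of the form above, applying d gives a 3-form with coefficient ∂P/∂x + ∂Q/∂y + ∂R/∂z:
  ∂P/∂x = z
  ∂Q/∂y = -x
  ∂R/∂z = 0
Sum = -x + z, which is exactly div F.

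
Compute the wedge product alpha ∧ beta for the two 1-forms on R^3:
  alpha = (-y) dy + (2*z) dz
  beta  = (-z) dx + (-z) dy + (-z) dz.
alpha ∧ beta = (-y*z) dx ∧ dy + (z*(y + 2*z)) dy ∧ dz + (2*z^2) dx ∧ dz

Distribute the wedge, using dx_i ∧ dx_j = -dx_j ∧ dx_i and dx_i ∧ dx_i = 0. For each pair (i, j) with i < j, the coefficient of dx_i ∧ dx_j in alpha ∧ beta is (alpha_i * beta_j - alpha_j * beta_i). Collecting: alpha ∧ beta = (-y*z) dx ∧ dy + (z*(y + 2*z)) dy ∧ dz + (2*z^2) dx ∧ dz.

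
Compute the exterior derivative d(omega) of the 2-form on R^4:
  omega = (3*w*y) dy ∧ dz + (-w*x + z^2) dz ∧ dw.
d(omega) = (3*y) dy ∧ dz ∧ dw + (-w) dx ∧ dz ∧ dw

For a 2-form omega = sum_{i<j} g_{ij} dx_i ∧ dx_j, the exterior derivative is
  d(omega) = sum_{i<j} d(g_{ij}) ∧ dx_i ∧ dx_j = sum_{i<j, k} (∂g_{ij}/∂x_k) dx_k ∧ dx_i ∧ dx_j.
Expand each term, using dx_k ∧ dx_i ∧ dx_j = sgn(permutation) dx_{(a)} ∧ dx_{(b)} ∧ dx_{(c)} with (a < b < c) sorted:
  d(3*w*y) includes (∂/∂w)(3*w*y) dw = (3*y) dw, which multiplied by dy ∧ dz gives (3*y) dy ∧ dz ∧ dw
  d(-w*x + z^2) includes (∂/∂x)(-w*x + z^2) dx = (-w) dx, which multiplied by dz ∧ dw gives (-w) dx ∧ dz ∧ dw
Collecting like 3-forms: d(omega) = (3*y) dy ∧ dz ∧ dw + (-w) dx ∧ dz ∧ dw.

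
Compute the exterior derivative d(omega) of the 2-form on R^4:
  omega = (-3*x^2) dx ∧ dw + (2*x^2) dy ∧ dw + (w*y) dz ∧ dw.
d(omega) = (4*x) dx ∧ dy ∧ dw + (w) dy ∧ dz ∧ dw

For a 2-form omega = sum_{i<j} g_{ij} dx_i ∧ dx_j, the exterior derivative is
  d(omega) = sum_{i<j} d(g_{ij}) ∧ dx_i ∧ dx_j = sum_{i<j, k} (∂g_{ij}/∂x_k) dx_k ∧ dx_i ∧ dx_j.
Expand each term, using dx_k ∧ dx_i ∧ dx_j = sgn(permutation) dx_{(a)} ∧ dx_{(b)} ∧ dx_{(c)} with (a < b < c) sorted:
  d(2*x^2) includes (∂/∂x)(2*x^2) dx = (4*x) dx, which multiplied by dy ∧ dw gives (4*x) dx ∧ dy ∧ dw
  d(w*y) includes (∂/∂y)(w*y) dy = (w) dy, which multiplied by dz ∧ dw gives (w) dy ∧ dz ∧ dw
Collecting like 3-forms: d(omega) = (4*x) dx ∧ dy ∧ dw + (w) dy ∧ dz ∧ dw.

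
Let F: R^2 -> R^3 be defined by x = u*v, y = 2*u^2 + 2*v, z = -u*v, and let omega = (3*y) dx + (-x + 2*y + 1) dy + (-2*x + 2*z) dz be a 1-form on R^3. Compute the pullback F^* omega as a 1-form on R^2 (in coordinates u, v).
F^* omega = (16*u^3 + 2*u^2*v + 4*u*v^2 + 16*u*v + 4*u + 6*v^2) du + (6*u^3 + 4*u^2*v + 8*u^2 + 4*u*v + 8*v + 2) dv

Using F^*(f dg) = (f ∘ F) d(g ∘ F), substitute each coordinate x_i by F_i(u, v) in f_i, and replace dx_i by d F_i = (∂F_i/∂u) du + (∂F_i/∂v) dv.
  For the x component: f_1(F) = 6*u^2 + 6*v; d F_1 = (v) du + (u) dv
  For the y component: f_2(F) = 4*u^2 - u*v + 4*v + 1; d F_2 = (4*u) du + (2) dv
  For the z component: f_3(F) = -4*u*v; d F_3 = (-v) du + (-u) dv
Combining and collecting du, dv coefficients:
  coeff of du: 16*u^3 + 2*u^2*v + 4*u*v^2 + 16*u*v + 4*u + 6*v^2
  coeff of dv: 6*u^3 + 4*u^2*v + 8*u^2 + 4*u*v + 8*v + 2
F^* omega = (16*u^3 + 2*u^2*v + 4*u*v^2 + 16*u*v + 4*u + 6*v^2) du + (6*u^3 + 4*u^2*v + 8*u^2 + 4*u*v + 8*v + 2) dv.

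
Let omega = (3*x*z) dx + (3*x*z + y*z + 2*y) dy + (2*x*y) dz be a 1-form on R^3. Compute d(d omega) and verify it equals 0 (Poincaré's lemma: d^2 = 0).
d(d omega) = 0

Step 1: d omega = sum_{i<j} (∂f_j/∂x_i - ∂f_i/∂x_j) dx_i ∧ dx_j:
  coeff of dx ∧ dy: 3*z
  coeff of dx ∧ dz: -3*x + 2*y
  coeff of dy ∧ dz: -x - y
Step 2: Apply d again to each 2-form coefficient. The only possible 3-form in R^3 is dx ∧ dy ∧ dz, with coefficient
  ∂(coeff of dy∧dz)/∂x - ∂(coeff of dx∧dz)/∂y + ∂(coeff of dx∧dy)/∂z
  = ∂/∂x (-x - y) - ∂/∂y (-3*x + 2*y) + ∂/∂z (3*z).
Each of these terms simplifies to sums of mixed partials that cancel in pairs. The result is 0 (by equality of mixed partials for smooth functions — Schwarz / Clairaut).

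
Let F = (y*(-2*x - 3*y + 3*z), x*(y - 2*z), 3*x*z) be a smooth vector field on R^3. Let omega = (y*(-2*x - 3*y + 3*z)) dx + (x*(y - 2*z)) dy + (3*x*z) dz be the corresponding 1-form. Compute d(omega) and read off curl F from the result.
d(omega) = (2*x) dy ∧ dz + (3*y - 3*z) dz ∧ dx + (2*x + 7*y - 5*z) dx ∧ dy; curl F = (2*x, 3*y - 3*z, 2*x + 7*y - 5*z)

d omega = sum_{i<j} (∂f_j/∂x_i - ∂f_i/∂x_j) dx_i ∧ dx_j. Under the identification (dy ∧ dz, dz ∧ dx, dx ∧ dy) ↔ (e_x, e_y, e_z), the coefficients are exactly the components of curl F. Compute:
  ∂R/∂y - ∂Q/∂z = (0) - (-2*x) = 2*x
  ∂P/∂z - ∂R/∂x = (3*y) - (3*z) = 3*y - 3*z
  ∂Q/∂x - ∂P/∂y = (y - 2*z) - (-2*x - 6*y + 3*z) = 2*x + 7*y - 5*z.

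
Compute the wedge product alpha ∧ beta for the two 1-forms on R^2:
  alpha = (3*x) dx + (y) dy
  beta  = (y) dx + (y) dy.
alpha ∧ beta = (y*(3*x - y)) dx ∧ dy

Distribute the wedge, using dx_i ∧ dx_j = -dx_j ∧ dx_i and dx_i ∧ dx_i = 0. For each pair (i, j) with i < j, the coefficient of dx_i ∧ dx_j in alpha ∧ beta is (alpha_i * beta_j - alpha_j * beta_i). Collecting: alpha ∧ beta = (y*(3*x - y)) dx ∧ dy.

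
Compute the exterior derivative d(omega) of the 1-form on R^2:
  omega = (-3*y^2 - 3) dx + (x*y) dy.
d(omega) = (7*y) dx ∧ dy

For a 1-form omega = sum_i f_i dx_i, the exterior derivative is
  d(omega) = sum_{i < j} (∂f_j/∂x_i - ∂f_i/∂x_j) dx_i ∧ dx_j.
  coefficient of dx ∧ dy: ∂f_2/∂x - ∂f_1/∂y = ∂(x*y)/∂x - ∂(-3*y^2 - 3)/∂y = 7*y
Assembling: d(omega) = (7*y) dx ∧ dy.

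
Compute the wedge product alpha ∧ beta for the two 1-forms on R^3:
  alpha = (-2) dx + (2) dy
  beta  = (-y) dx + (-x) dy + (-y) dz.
alpha ∧ beta = (2*x + 2*y) dx ∧ dy + (2*y) dx ∧ dz + (-2*y) dy ∧ dz

Distribute the wedge, using dx_i ∧ dx_j = -dx_j ∧ dx_i and dx_i ∧ dx_i = 0. For each pair (i, j) with i < j, the coefficient of dx_i ∧ dx_j in alpha ∧ beta is (alpha_i * beta_j - alpha_j * beta_i). Collecting: alpha ∧ beta = (2*x + 2*y) dx ∧ dy + (2*y) dx ∧ dz + (-2*y) dy ∧ dz.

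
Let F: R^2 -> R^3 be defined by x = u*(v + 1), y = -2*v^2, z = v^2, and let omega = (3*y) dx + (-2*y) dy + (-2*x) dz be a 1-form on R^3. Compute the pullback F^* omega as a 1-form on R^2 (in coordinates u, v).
F^* omega = (6*v^2*(-v - 1)) du + (2*v*(-5*u*v - 2*u - 8*v^2)) dv

Using F^*(f dg) = (f ∘ F) d(g ∘ F), substitute each coordinate x_i by F_i(u, v) in f_i, and replace dx_i by d F_i = (∂F_i/∂u) du + (∂F_i/∂v) dv.
  For the x component: f_1(F) = -6*v^2; d F_1 = (v + 1) du + (u) dv
  For the y component: f_2(F) = 4*v^2; d F_2 = (0) du + (-4*v) dv
  For the z component: f_3(F) = 2*u*(-v - 1); d F_3 = (0) du + (2*v) dv
Combining and collecting du, dv coefficients:
  coeff of du: 6*v^2*(-v - 1)
  coeff of dv: 2*v*(-5*u*v - 2*u - 8*v^2)
F^* omega = (6*v^2*(-v - 1)) du + (2*v*(-5*u*v - 2*u - 8*v^2)) dv.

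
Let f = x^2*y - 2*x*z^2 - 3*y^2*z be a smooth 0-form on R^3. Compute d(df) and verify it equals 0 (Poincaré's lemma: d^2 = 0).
d(df) = 0

Step 1: df = sum_i (∂f/∂x_i) dx_i = (2*x*y - 2*z^2) dx + (x^2 - 6*y*z) dy + (-4*x*z - 3*y^2) dz.
Step 2: Apply d again. Using the 1-form formula, the coefficient of dx ∧ dy in d(df) is ∂^2 f/∂x ∂y - ∂^2 f/∂y ∂x = (2*x) - (2*x) = 0 (equality of mixed partials for smooth f).
Similarly for dx ∧ dz and dy ∧ dz — all coefficients vanish. So d(df) = 0.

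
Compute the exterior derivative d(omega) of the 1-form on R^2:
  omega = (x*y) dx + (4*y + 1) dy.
d(omega) = (-x) dx ∧ dy

For a 1-form omega = sum_i f_i dx_i, the exterior derivative is
  d(omega) = sum_{i < j} (∂f_j/∂x_i - ∂f_i/∂x_j) dx_i ∧ dx_j.
  coefficient of dx ∧ dy: ∂f_2/∂x - ∂f_1/∂y = ∂(4*y + 1)/∂x - ∂(x*y)/∂y = -x
Assembling: d(omega) = (-x) dx ∧ dy.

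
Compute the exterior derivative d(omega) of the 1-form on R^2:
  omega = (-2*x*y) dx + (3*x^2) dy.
d(omega) = (8*x) dx ∧ dy

For a 1-form omega = sum_i f_i dx_i, the exterior derivative is
  d(omega) = sum_{i < j} (∂f_j/∂x_i - ∂f_i/∂x_j) dx_i ∧ dx_j.
  coefficient of dx ∧ dy: ∂f_2/∂x - ∂f_1/∂y = ∂(3*x^2)/∂x - ∂(-2*x*y)/∂y = 8*x
Assembling: d(omega) = (8*x) dx ∧ dy.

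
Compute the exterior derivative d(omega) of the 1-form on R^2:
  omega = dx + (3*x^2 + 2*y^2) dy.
d(omega) = (6*x) dx ∧ dy

For a 1-form omega = sum_i f_i dx_i, the exterior derivative is
  d(omega) = sum_{i < j} (∂f_j/∂x_i - ∂f_i/∂x_j) dx_i ∧ dx_j.
  coefficient of dx ∧ dy: ∂f_2/∂x - ∂f_1/∂y = ∂(3*x^2 + 2*y^2)/∂x - ∂(1)/∂y = 6*x
Assembling: d(omega) = (6*x) dx ∧ dy.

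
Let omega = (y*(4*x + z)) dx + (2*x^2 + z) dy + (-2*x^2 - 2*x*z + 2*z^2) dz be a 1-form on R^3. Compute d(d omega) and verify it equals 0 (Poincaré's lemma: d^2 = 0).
d(d omega) = 0

Step 1: d omega = sum_{i<j} (∂f_j/∂x_i - ∂f_i/∂x_j) dx_i ∧ dx_j:
  coeff of dx ∧ dy: -z
  coeff of dx ∧ dz: -4*x - y - 2*z
  coeff of dy ∧ dz: -1
Step 2: Apply d again to each 2-form coefficient. The only possible 3-form in R^3 is dx ∧ dy ∧ dz, with coefficient
  ∂(coeff of dy∧dz)/∂x - ∂(coeff of dx∧dz)/∂y + ∂(coeff of dx∧dy)/∂z
  = ∂/∂x (-1) - ∂/∂y (-4*x - y - 2*z) + ∂/∂z (-z).
Each of these terms simplifies to sums of mixed partials that cancel in pairs. The result is 0 (by equality of mixed partials for smooth functions — Schwarz / Clairaut).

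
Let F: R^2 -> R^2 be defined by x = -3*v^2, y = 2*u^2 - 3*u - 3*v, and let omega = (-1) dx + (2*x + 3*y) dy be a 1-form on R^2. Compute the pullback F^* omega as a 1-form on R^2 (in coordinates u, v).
F^* omega = (24*u^3 - 54*u^2 - 24*u*v^2 - 36*u*v + 27*u + 18*v^2 + 27*v) du + (-18*u^2 + 27*u + 18*v^2 + 33*v) dv

Using F^*(f dg) = (f ∘ F) d(g ∘ F), substitute each coordinate x_i by F_i(u, v) in f_i, and replace dx_i by d F_i = (∂F_i/∂u) du + (∂F_i/∂v) dv.
  For the x component: f_1(F) = -1; d F_1 = (0) du + (-6*v) dv
  For the y component: f_2(F) = 6*u^2 - 9*u - 6*v^2 - 9*v; d F_2 = (4*u - 3) du + (-3) dv
Combining and collecting du, dv coefficients:
  coeff of du: 24*u^3 - 54*u^2 - 24*u*v^2 - 36*u*v + 27*u + 18*v^2 + 27*v
  coeff of dv: -18*u^2 + 27*u + 18*v^2 + 33*v
F^* omega = (24*u^3 - 54*u^2 - 24*u*v^2 - 36*u*v + 27*u + 18*v^2 + 27*v) du + (-18*u^2 + 27*u + 18*v^2 + 33*v) dv.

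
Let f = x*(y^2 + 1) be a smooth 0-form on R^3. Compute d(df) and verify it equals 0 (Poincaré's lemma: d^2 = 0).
d(df) = 0

Step 1: df = sum_i (∂f/∂x_i) dx_i = (y^2 + 1) dx + (2*x*y) dy + (0) dz.
Step 2: Apply d again. Using the 1-form formula, the coefficient of dx ∧ dy in d(df) is ∂^2 f/∂x ∂y - ∂^2 f/∂y ∂x = (2*y) - (2*y) = 0 (equality of mixed partials for smooth f).
Similarly for dx ∧ dz and dy ∧ dz — all coefficients vanish. So d(df) = 0.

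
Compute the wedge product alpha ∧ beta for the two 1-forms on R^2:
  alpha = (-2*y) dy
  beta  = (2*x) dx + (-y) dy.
alpha ∧ beta = (4*x*y) dx ∧ dy

Distribute the wedge, using dx_i ∧ dx_j = -dx_j ∧ dx_i and dx_i ∧ dx_i = 0. For each pair (i, j) with i < j, the coefficient of dx_i ∧ dx_j in alpha ∧ beta is (alpha_i * beta_j - alpha_j * beta_i). Collecting: alpha ∧ beta = (4*x*y) dx ∧ dy.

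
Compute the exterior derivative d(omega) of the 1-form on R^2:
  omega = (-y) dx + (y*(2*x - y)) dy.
d(omega) = (2*y + 1) dx ∧ dy

For a 1-form omega = sum_i f_i dx_i, the exterior derivative is
  d(omega) = sum_{i < j} (∂f_j/∂x_i - ∂f_i/∂x_j) dx_i ∧ dx_j.
  coefficient of dx ∧ dy: ∂f_2/∂x - ∂f_1/∂y = ∂(y*(2*x - y))/∂x - ∂(-y)/∂y = 2*y + 1
Assembling: d(omega) = (2*y + 1) dx ∧ dy.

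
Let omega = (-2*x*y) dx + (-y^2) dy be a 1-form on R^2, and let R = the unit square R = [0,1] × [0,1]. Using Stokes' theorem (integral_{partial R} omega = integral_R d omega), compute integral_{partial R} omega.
integral_(partial R) omega = 1

Stokes: integral_partial_R omega = integral_R d omega with d omega = (∂Q/∂x - ∂P/∂y) dx ∧ dy.
  ∂Q/∂x = 0
  ∂P/∂y = -2*x
  integrand = ∂Q/∂x - ∂P/∂y = 2*x.
Integrating over R: integral_0^1 integral_0^1 (2*x) dx dy = 1.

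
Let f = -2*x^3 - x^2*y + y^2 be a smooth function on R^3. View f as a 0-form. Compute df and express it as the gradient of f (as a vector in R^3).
df = (2*x*(-3*x - y)) dx + (-x^2 + 2*y) dy + (0) dz; grad f = (2*x*(-3*x - y), -x^2 + 2*y, 0)

For a 0-form f, d f = (∂f/∂x) dx + (∂f/∂y) dy + (∂f/∂z) dz. The components of the vector representation are exactly the entries of grad f in Cartesian coordinates:
  ∂f/∂x = 2*x*(-3*x - y)
  ∂f/∂y = -x^2 + 2*y
  ∂f/∂z = 0.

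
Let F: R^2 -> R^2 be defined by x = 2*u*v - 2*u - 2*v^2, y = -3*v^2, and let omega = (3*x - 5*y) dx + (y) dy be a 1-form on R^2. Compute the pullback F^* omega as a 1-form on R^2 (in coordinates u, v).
F^* omega = (12*u*v^2 - 24*u*v + 12*u + 18*v^3 - 18*v^2) du + (12*u^2*v - 12*u^2 - 6*u*v^2 + 24*u*v - 18*v^3) dv

Using F^*(f dg) = (f ∘ F) d(g ∘ F), substitute each coordinate x_i by F_i(u, v) in f_i, and replace dx_i by d F_i = (∂F_i/∂u) du + (∂F_i/∂v) dv.
  For the x component: f_1(F) = 6*u*v - 6*u + 9*v^2; d F_1 = (2*v - 2) du + (2*u - 4*v) dv
  For the y component: f_2(F) = -3*v^2; d F_2 = (0) du + (-6*v) dv
Combining and collecting du, dv coefficients:
  coeff of du: 12*u*v^2 - 24*u*v + 12*u + 18*v^3 - 18*v^2
  coeff of dv: 12*u^2*v - 12*u^2 - 6*u*v^2 + 24*u*v - 18*v^3
F^* omega = (12*u*v^2 - 24*u*v + 12*u + 18*v^3 - 18*v^2) du + (12*u^2*v - 12*u^2 - 6*u*v^2 + 24*u*v - 18*v^3) dv.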